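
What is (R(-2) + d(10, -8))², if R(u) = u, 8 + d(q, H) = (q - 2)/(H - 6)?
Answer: 5476/49 ≈ 111.76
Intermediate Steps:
d(q, H) = -8 + (-2 + q)/(-6 + H) (d(q, H) = -8 + (q - 2)/(H - 6) = -8 + (-2 + q)/(-6 + H))
(R(-2) + d(10, -8))² = (-2 + (46 + 10 - 8*(-8))/(-6 - 8))² = (-2 + (46 + 10 + 64)/(-14))² = (-2 - 1/14*120)² = (-2 - 60/7)² = (-74/7)² = 5476/49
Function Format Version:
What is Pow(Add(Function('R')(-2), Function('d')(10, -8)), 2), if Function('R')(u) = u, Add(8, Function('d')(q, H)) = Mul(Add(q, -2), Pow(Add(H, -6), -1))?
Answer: Rational(5476, 49) ≈ 111.76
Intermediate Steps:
Function('d')(q, H) = Add(-8, Mul(Pow(Add(-6, H), -1), Add(-2, q))) (Function('d')(q, H) = Add(-8, Mul(Add(q, -2), Pow(Add(H, -6), -1))) = Add(-8, Mul(Add(-2, q), Pow(Add(-6, H), -1))) = Add(-8, Mul(Pow(Add(-6, H), -1), Add(-2, q))))
Pow(Add(Function('R')(-2), Function('d')(10, -8)), 2) = Pow(Add(-2, Mul(Pow(Add(-6, -8), -1), Add(46, 10, Mul(-8, -8)))), 2) = Pow(Add(-2, Mul(Pow(-14, -1), Add(46, 10, 64))), 2) = Pow(Add(-2, Mul(Rational(-1, 14), 120)), 2) = Pow(Add(-2, Rational(-60, 7)), 2) = Pow(Rational(-74, 7), 2) = Rational(5476, 49)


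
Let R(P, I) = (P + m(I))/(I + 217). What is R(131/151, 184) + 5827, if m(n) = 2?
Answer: 352831110/60551 ≈ 5827.0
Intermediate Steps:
R(P, I) = (2 + P)/(217 + I) (R(P, I) = (P + 2)/(I + 217) = (2 + P)/(217 + I))
R(131/151, 184) + 5827 = (2 + 131/151)/(217 + 184) + 5827 = (2 + 131*(1/151))/401 + 5827 = (2 + 131/151)/401 + 5827 = (1/401)*(433/151) + 5827 = 433/60551 + 5827 = 352831110/60551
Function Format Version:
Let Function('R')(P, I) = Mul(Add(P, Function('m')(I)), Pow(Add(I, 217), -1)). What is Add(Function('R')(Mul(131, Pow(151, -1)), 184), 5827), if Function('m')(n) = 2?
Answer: Rational(352831110, 60551) ≈ 5827.0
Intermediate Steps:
Function('R')(P, I) = Mul(Pow(Add(217, I), -1), Add(2, P)) (Function('R')(P, I) = Mul(Add(P, 2), Pow(Add(I, 217), -1)) = Mul(Add(2, P), Pow(Add(217, I), -1)) = Mul(Pow(Add(217, I), -1), Add(2, P)))
Add(Function('R')(Mul(131, Pow(151, -1)), 184), 5827) = Add(Mul(Pow(Add(217, 184), -1), Add(2, Mul(131, Pow(151, -1)))), 5827) = Add(Mul(Pow(401, -1), Add(2, Mul(131, Rational(1, 151)))), 5827) = Add(Mul(Rational(1, 401), Add(2, Rational(131, 151))), 5827) = Add(Mul(Rational(1, 401), Rational(433, 151)), 5827) = Add(Rational(433, 60551), 5827) = Rational(352831110, 60551)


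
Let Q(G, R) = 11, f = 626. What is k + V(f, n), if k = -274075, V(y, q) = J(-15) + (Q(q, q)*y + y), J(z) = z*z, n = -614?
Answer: -266338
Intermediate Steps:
J(z) = z²
V(y, q) = 225 + 12*y (V(y, q) = (-15)² + (11*y + y) = 225 + 12*y)
k + V(f, n) = -274075 + (225 + 12*626) = -274075 + (225 + 7512) = -274075 + 7737 = -266338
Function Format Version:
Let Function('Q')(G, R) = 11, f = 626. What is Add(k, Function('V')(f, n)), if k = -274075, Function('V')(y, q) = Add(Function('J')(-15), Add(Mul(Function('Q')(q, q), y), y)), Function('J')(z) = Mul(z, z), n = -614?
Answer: -266338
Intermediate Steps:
Function('J')(z) = Pow(z, 2)
Function('V')(y, q) = Add(225, Mul(12, y)) (Function('V')(y, q) = Add(Pow(-15, 2), Add(Mul(11, y), y)) = Add(225, Mul(12, y)))
Add(k, Function('V')(f, n)) = Add(-274075, Add(225, Mul(12, 626))) = Add(-274075, Add(225, 7512)) = Add(-274075, 7737) = -266338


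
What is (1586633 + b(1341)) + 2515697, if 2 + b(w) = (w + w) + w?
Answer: 4106351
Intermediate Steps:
b(w) = -2 + 3*w (b(w) = -2 + ((w + w) + w) = -2 + (2*w + w) = -2 + 3*w)
(1586633 + b(1341)) + 2515697 = (1586633 + (-2 + 3*1341)) + 2515697 = (1586633 + (-2 + 4023)) + 2515697 = (1586633 + 4021) + 2515697 = 1590654 + 2515697 = 4106351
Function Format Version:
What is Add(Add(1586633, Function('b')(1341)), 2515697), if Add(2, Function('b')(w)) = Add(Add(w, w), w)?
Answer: 4106351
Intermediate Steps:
Function('b')(w) = Add(-2, Mul(3, w)) (Function('b')(w) = Add(-2, Add(Add(w, w), w)) = Add(-2, Add(Mul(2, w), w)) = Add(-2, Mul(3, w)))
Add(Add(1586633, Function('b')(1341)), 2515697) = Add(Add(1586633, Add(-2, Mul(3, 1341))), 2515697) = Add(Add(1586633, Add(-2, 4023)), 2515697) = Add(Add(1586633, 4021), 2515697) = Add(1590654, 2515697) = 4106351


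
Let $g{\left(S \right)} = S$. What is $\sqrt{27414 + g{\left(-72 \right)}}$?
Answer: $21 \sqrt{62} \approx 165.35$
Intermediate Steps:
$\sqrt{27414 + g{\left(-72 \right)}} = \sqrt{27414 - 72} = \sqrt{27342} = 21 \sqrt{62}$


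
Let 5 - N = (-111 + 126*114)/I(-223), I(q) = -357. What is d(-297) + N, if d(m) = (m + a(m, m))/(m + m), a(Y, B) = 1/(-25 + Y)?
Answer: 147699899/3251556 ≈ 45.424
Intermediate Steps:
d(m) = (m + 1/(-25 + m))/(2*m) (d(m) = (m + 1/(-25 + m))/(m + m) = (m + 1/(-25 + m))/((2*m)) = (m + 1/(-25 + m))*(1/(2*m)) = (m + 1/(-25 + m))/(2*m))
N = 5346/119 (N = 5 - (-111 + 126*114)/(-357) = 5 - (-111 + 14364)*(-1)/357 = 5 - 14253*(-1)/357 = 5 - 1*(-4751/119) = 5 + 4751/119 = 5346/119 ≈ 44.924)
d(-297) + N = (1/2)*(1 - 297*(-25 - 297))/(-297*(-25 - 297)) + 5346/119 = (1/2)*(-1/297)*(1 - 297*(-322))/(-322) + 5346/119 = (1/2)*(-1/297)*(-1/322)*(1 + 95634) + 5346/119 = (1/2)*(-1/297)*(-1/322)*95635 + 5346/119 = 95635/191268 + 5346/119 = 147699899/3251556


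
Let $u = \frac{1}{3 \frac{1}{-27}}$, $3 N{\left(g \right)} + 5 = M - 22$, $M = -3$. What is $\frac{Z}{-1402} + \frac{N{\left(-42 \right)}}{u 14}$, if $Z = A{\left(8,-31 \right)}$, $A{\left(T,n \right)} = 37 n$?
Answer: $\frac{79271}{88326} \approx 0.89748$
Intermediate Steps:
$N{\left(g \right)} = -10$ ($N{\left(g \right)} = - \frac{5}{3} + \frac{-3 - 22}{3} = - \frac{5}{3} + \frac{1}{3} \left(-25\right) = - \frac{5}{3} - \frac{25}{3} = -10$)
$Z = -1147$ ($Z = 37 \left(-31\right) = -1147$)
$u = -9$ ($u = \frac{1}{3 \left(- \frac{1}{27}\right)} = \frac{1}{- \frac{1}{9}} = -9$)
$\frac{Z}{-1402} + \frac{N{\left(-42 \right)}}{u 14} = - \frac{1147}{-1402} - \frac{10}{\left(-9\right) 14} = \left(-1147\right) \left(- \frac{1}{1402}\right) - \frac{10}{-126} = \frac{1147}{1402} - - \frac{5}{63} = \frac{1147}{1402} + \frac{5}{63} = \frac{79271}{88326}$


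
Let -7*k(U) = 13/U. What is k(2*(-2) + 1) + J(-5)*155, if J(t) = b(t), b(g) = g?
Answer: -16262/21 ≈ -774.38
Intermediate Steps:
J(t) = t
k(U) = -13/(7*U)
k(2*(-2) + 1) + J(-5)*155 = -13/(7*(2*(-2) + 1)) - 5*155 = -13/(7*(-4 + 1)) - 775 = -13/7/(-3) - 775 = -13/7*(-⅓) - 775 = 13/21 - 775 = -16262/21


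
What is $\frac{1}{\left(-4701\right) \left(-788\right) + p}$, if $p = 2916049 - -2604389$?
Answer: $\frac{1}{9224826} \approx 1.084 \cdot 10^{-7}$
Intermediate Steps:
$p = 5520438$ ($p = 2916049 + 2604389 = 5520438$)
$\frac{1}{\left(-4701\right) \left(-788\right) + p} = \frac{1}{\left(-4701\right) \left(-788\right) + 5520438} = \frac{1}{3704388 + 5520438} = \frac{1}{9224826}$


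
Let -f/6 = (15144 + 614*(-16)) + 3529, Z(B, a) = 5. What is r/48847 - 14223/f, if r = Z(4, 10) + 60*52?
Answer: 286889877/864494206 ≈ 0.33186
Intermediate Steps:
r = 3125 (r = 5 + 60*52 = 5 + 3120 = 3125)
f = -53094 (f = -6*((15144 + 614*(-16)) + 3529) = -6*((15144 - 9824) + 3529) = -6*(5320 + 3529) = -6*8849 = -53094)
r/48847 - 14223/f = 3125/48847 - 14223/(-53094) = 3125*(1/48847) - 14223*(-1/53094) = 3125/48847 + 4741/17698 = 286889877/864494206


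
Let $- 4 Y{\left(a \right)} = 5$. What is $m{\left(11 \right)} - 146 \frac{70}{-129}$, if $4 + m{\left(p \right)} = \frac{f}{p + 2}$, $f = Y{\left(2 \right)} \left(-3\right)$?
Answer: $\frac{506543}{6708} \approx 75.513$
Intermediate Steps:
$Y{\left(a \right)} = - \frac{5}{4}$ ($Y{\left(a \right)} = \left(- \frac{1}{4}\right) 5 = - \frac{5}{4}$)
$f = \frac{15}{4}$ ($f = \left(- \frac{5}{4}\right) \left(-3\right) = \frac{15}{4} \approx 3.75$)
$m{\left(p \right)} = -4 + \frac{15}{4 \left(2 + p\right)}$ ($m{\left(p \right)} = -4 + \frac{15}{4 \left(p + 2\right)} = -4 + \frac{15}{4 \left(2 + p\right)}$)
$m{\left(11 \right)} - 146 \frac{70}{-129} = \frac{-17 - 176}{4 \left(2 + 11\right)} - 146 \frac{70}{-129} = \frac{-17 - 176}{4 \cdot 13} - 146 \cdot 70 \left(- \frac{1}{129}\right) = \frac{1}{4} \cdot \frac{1}{13} \left(-193\right) - - \frac{10220}{129} = - \frac{193}{52} + \frac{10220}{129} = \frac{506543}{6708}$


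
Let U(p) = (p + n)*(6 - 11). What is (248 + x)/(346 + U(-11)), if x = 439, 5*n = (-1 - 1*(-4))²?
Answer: 687/392 ≈ 1.7526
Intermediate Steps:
n = 9/5 (n = (-1 - 1*(-4))²/5 = (-1 + 4)²/5 = (⅕)*3² = (⅕)*9 = 9/5 ≈ 1.8000)
U(p) = -9 - 5*p (U(p) = (p + 9/5)*(6 - 11) = (9/5 + p)*(-5) = -9 - 5*p)
(248 + x)/(346 + U(-11)) = (248 + 439)/(346 + (-9 - 5*(-11))) = 687/(346 + (-9 + 55)) = 687/(346 + 46) = 687/392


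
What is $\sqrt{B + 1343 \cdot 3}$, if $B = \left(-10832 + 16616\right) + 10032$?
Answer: $63 \sqrt{5} \approx 140.87$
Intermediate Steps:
$B = 15816$ ($B = 5784 + 10032 = 15816$)
$\sqrt{B + 1343 \cdot 3} = \sqrt{15816 + 1343 \cdot 3} = \sqrt{15816 + 4029} = \sqrt{19845} = 63 \sqrt{5}$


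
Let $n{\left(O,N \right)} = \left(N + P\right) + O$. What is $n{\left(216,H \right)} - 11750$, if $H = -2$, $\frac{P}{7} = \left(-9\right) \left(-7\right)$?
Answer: $-11095$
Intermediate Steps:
$P = 441$ ($P = 7 \left(\left(-9\right) \left(-7\right)\right) = 7 \cdot 63 = 441$)
$n{\left(O,N \right)} = 441 + N + O$ ($n{\left(O,N \right)} = \left(N + 441\right) + O = \left(441 + N\right) + O = 441 + N + O$)
$n{\left(216,H \right)} - 11750 = \left(441 - 2 + 216\right) - 11750 = 655 - 11750 = -11095$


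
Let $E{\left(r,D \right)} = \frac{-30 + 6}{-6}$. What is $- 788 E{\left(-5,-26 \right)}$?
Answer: $-3152$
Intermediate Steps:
$E{\left(r,D \right)} = 4$ ($E{\left(r,D \right)} = \left(-24\right) \left(- \frac{1}{6}\right) = 4$)
$- 788 E{\left(-5,-26 \right)} = \left(-788\right) 4 = -3152$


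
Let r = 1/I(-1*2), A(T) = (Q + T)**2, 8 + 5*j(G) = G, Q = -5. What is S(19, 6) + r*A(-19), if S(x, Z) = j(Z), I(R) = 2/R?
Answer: -2882/5 ≈ -576.40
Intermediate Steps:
j(G) = -8/5 + G/5
S(x, Z) = -8/5 + Z/5
A(T) = (-5 + T)**2
r = -1 (r = 1/(2/((-1*2))) = 1/(2/(-2)) = 1/(2*(-1/2)) = 1/(-1) = -1)
S(19, 6) + r*A(-19) = (-8/5 + (1/5)*6) - (-5 - 19)**2 = (-8/5 + 6/5) - 1*(-24)**2 = -2/5 - 1*576 = -2/5 - 576 = -2882/5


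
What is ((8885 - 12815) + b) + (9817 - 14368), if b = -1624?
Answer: -10105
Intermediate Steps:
((8885 - 12815) + b) + (9817 - 14368) = ((8885 - 12815) - 1624) + (9817 - 14368) = (-3930 - 1624) - 4551 = -5554 - 4551 = -10105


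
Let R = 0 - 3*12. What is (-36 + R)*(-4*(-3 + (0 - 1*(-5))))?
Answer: 576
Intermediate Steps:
R = -36 (R = 0 - 36 = -36)
(-36 + R)*(-4*(-3 + (0 - 1*(-5)))) = (-36 - 36)*(-4*(-3 + (0 - 1*(-5)))) = -(-288)*(-3 + (0 + 5)) = -(-288)*(-3 + 5) = -(-288)*2 = -72*(-8) = 576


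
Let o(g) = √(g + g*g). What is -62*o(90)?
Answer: -186*√910 ≈ -5610.9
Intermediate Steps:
o(g) = √(g + g²)
-62*o(90) = -62*3*√10*√(1 + 90) = -62*3*√910 = -186*√910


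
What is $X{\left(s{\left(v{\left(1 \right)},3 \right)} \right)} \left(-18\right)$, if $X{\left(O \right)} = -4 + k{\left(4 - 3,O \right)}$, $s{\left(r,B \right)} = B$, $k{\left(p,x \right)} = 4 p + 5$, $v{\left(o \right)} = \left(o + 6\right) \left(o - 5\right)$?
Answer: $-90$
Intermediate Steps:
$v{\left(o \right)} = \left(-5 + o\right) \left(6 + o\right)$ ($v{\left(o \right)} = \left(6 + o\right) \left(-5 + o\right) = \left(-5 + o\right) \left(6 + o\right)$)
$k{\left(p,x \right)} = 5 + 4 p$
$X{\left(O \right)} = 5$ ($X{\left(O \right)} = -4 + \left(5 + 4 \left(4 - 3\right)\right) = -4 + \left(5 + 4 \cdot 1\right) = -4 + \left(5 + 4\right) = -4 + 9 = 5$)
$X{\left(s{\left(v{\left(1 \right)},3 \right)} \right)} \left(-18\right) = 5 \left(-18\right) = -90$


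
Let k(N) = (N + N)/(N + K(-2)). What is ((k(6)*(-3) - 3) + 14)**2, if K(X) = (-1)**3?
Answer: 361/25 ≈ 14.440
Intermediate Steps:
K(X) = -1
k(N) = 2*N/(-1 + N) (k(N) = (N + N)/(N - 1) = (2*N)/(-1 + N) = 2*N/(-1 + N))
((k(6)*(-3) - 3) + 14)**2 = (((2*6/(-1 + 6))*(-3) - 3) + 14)**2 = (((2*6/5)*(-3) - 3) + 14)**2 = (((2*6*(1/5))*(-3) - 3) + 14)**2 = (((12/5)*(-3) - 3) + 14)**2 = ((-36/5 - 3) + 14)**2 = (-51/5 + 14)**2 = (19/5)**2 = 361/25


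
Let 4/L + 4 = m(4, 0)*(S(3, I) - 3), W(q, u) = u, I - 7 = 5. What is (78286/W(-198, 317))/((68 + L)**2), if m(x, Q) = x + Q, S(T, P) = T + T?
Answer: 313144/5949773 ≈ 0.052631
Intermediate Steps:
I = 12 (I = 7 + 5 = 12)
S(T, P) = 2*T
m(x, Q) = Q + x
L = 1/2 (L = 4/(-4 + (0 + 4)*(2*3 - 3)) = 4/(-4 + 4*(6 - 3)) = 4/(-4 + 4*3) = 4/(-4 + 12) = 4/8 = 4*(1/8) = 1/2 ≈ 0.50000)
(78286/W(-198, 317))/((68 + L)**2) = (78286/317)/((68 + 1/2)**2) = (78286*(1/317))/((137/2)**2) = 78286/(317*(18769/4)) = (78286/317)*(4/18769) = 313144/5949773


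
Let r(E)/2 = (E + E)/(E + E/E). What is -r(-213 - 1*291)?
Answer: -2016/503 ≈ -4.0079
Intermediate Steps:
r(E) = 4*E/(1 + E) (r(E) = 2*((E + E)/(E + E/E)) = 2*((2*E)/(E + 1)) = 2*((2*E)/(1 + E)) = 2*(2*E/(1 + E)) = 4*E/(1 + E))
-r(-213 - 1*291) = -4*(-213 - 1*291)/(1 + (-213 - 1*291)) = -4*(-213 - 291)/(1 + (-213 - 291)) = -4*(-504)/(1 - 504) = -4*(-504)/(-503) = -4*(-504)*(-1)/503 = -1*2016/503 = -2016/503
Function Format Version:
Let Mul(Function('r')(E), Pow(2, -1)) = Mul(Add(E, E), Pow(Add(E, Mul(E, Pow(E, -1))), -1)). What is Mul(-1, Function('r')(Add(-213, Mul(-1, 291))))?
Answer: Rational(-2016, 503) ≈ -4.0079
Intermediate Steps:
Function('r')(E) = Mul(4, E, Pow(Add(1, E), -1)) (Function('r')(E) = Mul(2, Mul(Add(E, E), Pow(Add(E, Mul(E, Pow(E, -1))), -1))) = Mul(2, Mul(Mul(2, E), Pow(Add(E, 1), -1))) = Mul(2, Mul(Mul(2, E), Pow(Add(1, E), -1))) = Mul(2, Mul(2, E, Pow(Add(1, E), -1))) = Mul(4, E, Pow(Add(1, E), -1)))
Mul(-1, Function('r')(Add(-213, Mul(-1, 291)))) = Mul(-1, Mul(4, Add(-213, Mul(-1, 291)), Pow(Add(1, Add(-213, Mul(-1, 291))), -1))) = Mul(-1, Mul(4, Add(-213, -291), Pow(Add(1, Add(-213, -291)), -1))) = Mul(-1, Mul(4, -504, Pow(Add(1, -504), -1))) = Mul(-1, Mul(4, -504, Pow(-503, -1))) = Mul(-1, Mul(4, -504, Rational(-1, 503))) = Mul(-1, Rational(2016, 503)) = Rational(-2016, 503)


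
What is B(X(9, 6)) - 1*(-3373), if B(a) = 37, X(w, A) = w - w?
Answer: 3410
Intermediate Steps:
X(w, A) = 0
B(X(9, 6)) - 1*(-3373) = 37 - 1*(-3373) = 37 + 3373 = 3410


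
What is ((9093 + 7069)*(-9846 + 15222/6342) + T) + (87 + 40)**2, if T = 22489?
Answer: -168119699744/1057 ≈ -1.5905e+8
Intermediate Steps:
((9093 + 7069)*(-9846 + 15222/6342) + T) + (87 + 40)**2 = ((9093 + 7069)*(-9846 + 15222/6342) + 22489) + (87 + 40)**2 = (16162*(-9846 + 15222*(1/6342)) + 22489) + 127**2 = (16162*(-9846 + 2537/1057) + 22489) + 16129 = (16162*(-10404685/1057) + 22489) + 16129 = (-168160518970/1057 + 22489) + 16129 = -168136748097/1057 + 16129 = -168119699744/1057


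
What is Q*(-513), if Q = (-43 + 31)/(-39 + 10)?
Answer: -6156/29 ≈ -212.28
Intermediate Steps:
Q = 12/29 (Q = -12/(-29) = -12*(-1/29) = 12/29 ≈ 0.41379)
Q*(-513) = (12/29)*(-513) = -6156/29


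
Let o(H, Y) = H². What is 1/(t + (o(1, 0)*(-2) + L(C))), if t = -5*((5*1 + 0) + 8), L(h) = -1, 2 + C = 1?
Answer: -1/68 ≈ -0.014706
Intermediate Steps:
C = -1 (C = -2 + 1 = -1)
t = -65 (t = -5*((5 + 0) + 8) = -5*(5 + 8) = -5*13 = -65)
1/(t + (o(1, 0)*(-2) + L(C))) = 1/(-65 + (1²*(-2) - 1)) = 1/(-65 + (1*(-2) - 1)) = 1/(-65 + (-2 - 1)) = 1/(-65 - 3) = 1/(-68) = -1/68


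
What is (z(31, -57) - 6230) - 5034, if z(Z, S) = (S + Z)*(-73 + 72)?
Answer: -11238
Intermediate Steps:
z(Z, S) = -S - Z (z(Z, S) = (S + Z)*(-1) = -S - Z)
(z(31, -57) - 6230) - 5034 = ((-1*(-57) - 1*31) - 6230) - 5034 = ((57 - 31) - 6230) - 5034 = (26 - 6230) - 5034 = -6204 - 5034 = -11238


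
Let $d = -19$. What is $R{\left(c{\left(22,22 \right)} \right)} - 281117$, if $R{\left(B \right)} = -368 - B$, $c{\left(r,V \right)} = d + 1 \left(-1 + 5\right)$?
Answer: $-281470$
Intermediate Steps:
$c{\left(r,V \right)} = -15$ ($c{\left(r,V \right)} = -19 + 1 \left(-1 + 5\right) = -19 + 1 \cdot 4 = -19 + 4 = -15$)
$R{\left(c{\left(22,22 \right)} \right)} - 281117 = \left(-368 - -15\right) - 281117 = \left(-368 + 15\right) - 281117 = -353 - 281117 = -281470$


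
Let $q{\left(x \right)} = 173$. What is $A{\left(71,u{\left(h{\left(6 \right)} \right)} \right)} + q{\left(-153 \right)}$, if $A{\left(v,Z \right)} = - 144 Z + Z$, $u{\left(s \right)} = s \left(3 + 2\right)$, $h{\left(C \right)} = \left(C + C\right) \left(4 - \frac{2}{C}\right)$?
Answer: $-31287$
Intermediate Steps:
$h{\left(C \right)} = 2 C \left(4 - \frac{2}{C}\right)$
$u{\left(s \right)} = 5 s$ ($u{\left(s \right)} = s 5 = 5 s$)
$A{\left(v,Z \right)} = - 143 Z$
$A{\left(71,u{\left(h{\left(6 \right)} \right)} \right)} + q{\left(-153 \right)} = - 143 \cdot 5 \left(-4 + 8 \cdot 6\right) + 173 = - 143 \cdot 5 \left(-4 + 48\right) + 173 = - 143 \cdot 5 \cdot 44 + 173 = \left(-143\right) 220 + 173 = -31460 + 173 = -31287$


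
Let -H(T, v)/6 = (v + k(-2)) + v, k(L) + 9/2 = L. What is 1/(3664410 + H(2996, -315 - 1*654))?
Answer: 1/3676077 ≈ 2.7203e-7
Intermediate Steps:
k(L) = -9/2 + L
H(T, v) = 39 - 12*v (H(T, v) = -6*((v + (-9/2 - 2)) + v) = -6*((v - 13/2) + v) = -6*((-13/2 + v) + v) = -6*(-13/2 + 2*v) = 39 - 12*v)
1/(3664410 + H(2996, -315 - 1*654)) = 1/(3664410 + (39 - 12*(-315 - 1*654))) = 1/(3664410 + (39 - 12*(-315 - 654))) = 1/(3664410 + (39 - 12*(-969))) = 1/(3664410 + (39 + 11628)) = 1/(3664410 + 11667) = 1/3676077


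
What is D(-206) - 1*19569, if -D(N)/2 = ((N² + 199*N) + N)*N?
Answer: 489663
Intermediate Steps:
D(N) = -2*N*(N² + 200*N) (D(N) = -2*((N² + 199*N) + N)*N = -2*(N² + 200*N)*N = -2*N*(N² + 200*N))
D(-206) - 1*19569 = 2*(-206)²*(-200 - 1*(-206)) - 1*19569 = 2*42436*(-200 + 206) - 19569 = 2*42436*6 - 19569 = 509232 - 19569 = 489663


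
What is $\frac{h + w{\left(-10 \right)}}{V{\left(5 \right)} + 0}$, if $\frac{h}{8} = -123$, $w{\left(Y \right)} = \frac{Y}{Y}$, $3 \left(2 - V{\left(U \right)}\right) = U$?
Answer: $-2949$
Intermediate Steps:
$V{\left(U \right)} = 2 - \frac{U}{3}$
$w{\left(Y \right)} = 1$
$h = -984$ ($h = 8 \left(-123\right) = -984$)
$\frac{h + w{\left(-10 \right)}}{V{\left(5 \right)} + 0} = \frac{-984 + 1}{\left(2 - \frac{5}{3}\right) + 0} = \frac{1}{\left(2 - \frac{5}{3}\right) + 0} \left(-983\right) = \frac{1}{\frac{1}{3} + 0} \left(-983\right) = \frac{1}{\frac{1}{3}} \left(-983\right) = 3 \left(-983\right) = -2949$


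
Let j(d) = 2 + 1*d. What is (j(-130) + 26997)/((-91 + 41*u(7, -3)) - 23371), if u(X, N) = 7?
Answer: -26869/23175 ≈ -1.1594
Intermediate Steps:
j(d) = 2 + d
(j(-130) + 26997)/((-91 + 41*u(7, -3)) - 23371) = ((2 - 130) + 26997)/((-91 + 41*7) - 23371) = (-128 + 26997)/((-91 + 287) - 23371) = 26869/(196 - 23371) = 26869/(-23175) = 26869*(-1/23175) = -26869/23175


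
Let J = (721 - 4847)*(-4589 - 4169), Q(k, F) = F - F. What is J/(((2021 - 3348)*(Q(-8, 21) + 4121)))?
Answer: -36135508/5468567 ≈ -6.6079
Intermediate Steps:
Q(k, F) = 0
J = 36135508 (J = -4126*(-8758) = 36135508)
J/(((2021 - 3348)*(Q(-8, 21) + 4121))) = 36135508/(((2021 - 3348)*(0 + 4121))) = 36135508/((-1327*4121)) = 36135508/(-5468567) = 36135508*(-1/5468567) = -36135508/5468567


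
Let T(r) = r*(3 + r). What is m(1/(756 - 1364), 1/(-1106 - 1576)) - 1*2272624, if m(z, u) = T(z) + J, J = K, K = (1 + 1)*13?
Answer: -840097668895/369664 ≈ -2.2726e+6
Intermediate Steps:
K = 26 (K = 2*13 = 26)
J = 26
m(z, u) = 26 + z*(3 + z) (m(z, u) = z*(3 + z) + 26 = 26 + z*(3 + z))
m(1/(756 - 1364), 1/(-1106 - 1576)) - 1*2272624 = (26 + (3 + 1/(756 - 1364))/(756 - 1364)) - 1*2272624 = (26 + (3 + 1/(-608))/(-608)) - 2272624 = (26 - (3 - 1/608)/608) - 2272624 = (26 - 1/608*1823/608) - 2272624 = (26 - 1823/369664) - 2272624 = 9609441/369664 - 2272624 = -840097668895/369664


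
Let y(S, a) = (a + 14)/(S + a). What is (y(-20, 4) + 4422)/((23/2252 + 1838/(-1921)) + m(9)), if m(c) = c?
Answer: 38250223941/69679670 ≈ 548.94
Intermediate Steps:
y(S, a) = (14 + a)/(S + a)
(y(-20, 4) + 4422)/((23/2252 + 1838/(-1921)) + m(9)) = ((14 + 4)/(-20 + 4) + 4422)/((23/2252 + 1838/(-1921)) + 9) = (18/(-16) + 4422)/((23*(1/2252) + 1838*(-1/1921)) + 9) = (-1/16*18 + 4422)/((23/2252 - 1838/1921) + 9) = (-9/8 + 4422)/(-4094993/4326092 + 9) = 35367/(8*(34839835/4326092)) = (35367/8)*(4326092/34839835) = 38250223941/69679670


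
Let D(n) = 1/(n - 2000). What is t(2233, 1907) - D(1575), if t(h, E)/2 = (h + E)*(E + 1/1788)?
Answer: 999899510399/63325 ≈ 1.5790e+7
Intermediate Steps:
t(h, E) = 2*(1/1788 + E)*(E + h) (t(h, E) = 2*((h + E)*(E + 1/1788)) = 2*((E + h)*(E + 1/1788)) = 2*((E + h)*(1/1788 + E)) = 2*((1/1788 + E)*(E + h)) = 2*(1/1788 + E)*(E + h))
D(n) = 1/(-2000 + n)
t(2233, 1907) - D(1575) = (2*1907² + (1/894)*1907 + (1/894)*2233 + 2*1907*2233) - 1/(-2000 + 1575) = (2*3636649 + 1907/894 + 2233/894 + 8516662) - 1/(-425) = (7273298 + 1907/894 + 2233/894 + 8516662) - 1*(-1/425) = 2352704730/149 + 1/425 = 999899510399/63325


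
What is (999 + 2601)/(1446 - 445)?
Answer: 3600/1001 ≈ 3.5964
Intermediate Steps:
(999 + 2601)/(1446 - 445) = 3600/1001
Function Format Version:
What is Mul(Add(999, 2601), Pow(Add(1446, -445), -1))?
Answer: Rational(3600, 1001) ≈ 3.5964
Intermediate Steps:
Mul(Add(999, 2601), Pow(Add(1446, -445), -1)) = Mul(3600, Pow(1001, -1)) = Mul(3600, Rational(1, 1001)) = Rational(3600, 1001)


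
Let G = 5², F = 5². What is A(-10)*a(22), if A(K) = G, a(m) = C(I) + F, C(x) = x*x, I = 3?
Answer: 850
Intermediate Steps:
F = 25
C(x) = x²
a(m) = 34 (a(m) = 3² + 25 = 9 + 25 = 34)
G = 25
A(K) = 25
A(-10)*a(22) = 25*34 = 850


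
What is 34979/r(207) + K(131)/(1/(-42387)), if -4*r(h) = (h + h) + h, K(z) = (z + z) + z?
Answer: -10344814427/621 ≈ -1.6658e+7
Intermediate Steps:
K(z) = 3*z (K(z) = 2*z + z = 3*z)
r(h) = -3*h/4 (r(h) = -((h + h) + h)/4 = -(2*h + h)/4 = -3*h/4)
34979/r(207) + K(131)/(1/(-42387)) = 34979/((-3/4*207)) + (3*131)/(1/(-42387)) = 34979/(-621/4) + 393/(-1/42387) = 34979*(-4/621) + 393*(-42387) = -139916/621 - 16658091 = -10344814427/621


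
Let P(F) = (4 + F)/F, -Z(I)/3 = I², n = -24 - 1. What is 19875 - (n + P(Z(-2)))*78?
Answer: 21773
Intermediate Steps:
n = -25
Z(I) = -3*I²
P(F) = (4 + F)/F
19875 - (n + P(Z(-2)))*78 = 19875 - (-25 + (4 - 3*(-2)²)/((-3*(-2)²)))*78 = 19875 - (-25 + (4 - 3*4)/((-3*4)))*78 = 19875 - (-25 + (4 - 12)/(-12))*78 = 19875 - (-25 - 1/12*(-8))*78 = 19875 - (-25 + ⅔)*78 = 19875 - (-73)*78/3 = 19875 - 1*(-1898) = 19875 + 1898 = 21773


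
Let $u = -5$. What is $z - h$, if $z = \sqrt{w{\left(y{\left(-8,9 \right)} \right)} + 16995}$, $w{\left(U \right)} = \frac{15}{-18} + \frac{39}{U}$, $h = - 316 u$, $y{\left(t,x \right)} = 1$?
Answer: $-1580 + \frac{\sqrt{613194}}{6} \approx -1449.5$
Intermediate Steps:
$h = 1580$ ($h = \left(-316\right) \left(-5\right) = 1580$)
$w{\left(U \right)} = - \frac{5}{6} + \frac{39}{U}$ ($w{\left(U \right)} = 15 \left(- \frac{1}{18}\right) + \frac{39}{U} = - \frac{5}{6} + \frac{39}{U}$)
$z = \frac{\sqrt{613194}}{6}$ ($z = \sqrt{\left(- \frac{5}{6} + \frac{39}{1}\right) + 16995} = \sqrt{\left(- \frac{5}{6} + 39 \cdot 1\right) + 16995} = \sqrt{\left(- \frac{5}{6} + 39\right) + 16995} = \sqrt{\frac{229}{6} + 16995} = \sqrt{\frac{102199}{6}} = \frac{\sqrt{613194}}{6} \approx 130.51$)
$z - h = \frac{\sqrt{613194}}{6} - 1580 = -1580 + \frac{\sqrt{613194}}{6}$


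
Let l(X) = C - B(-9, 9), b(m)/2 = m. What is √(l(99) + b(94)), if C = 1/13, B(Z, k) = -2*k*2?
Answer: √37869/13 ≈ 14.969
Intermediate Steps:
B(Z, k) = -4*k
C = 1/13 ≈ 0.076923
b(m) = 2*m
l(X) = 469/13 (l(X) = 1/13 - (-4)*9 = 1/13 - 1*(-36) = 1/13 + 36 = 469/13)
√(l(99) + b(94)) = √(469/13 + 2*94) = √(469/13 + 188) = √(2913/13) = √37869/13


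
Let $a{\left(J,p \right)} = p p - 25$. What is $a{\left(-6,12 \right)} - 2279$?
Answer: $-2160$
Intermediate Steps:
$a{\left(J,p \right)} = -25 + p^{2}$ ($a{\left(J,p \right)} = p^{2} - 25 = -25 + p^{2}$)
$a{\left(-6,12 \right)} - 2279 = \left(-25 + 12^{2}\right) - 2279 = \left(-25 + 144\right) - 2279 = 119 - 2279 = -2160$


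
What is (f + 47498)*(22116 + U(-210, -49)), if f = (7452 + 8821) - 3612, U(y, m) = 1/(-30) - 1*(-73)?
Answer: 13348660457/10 ≈ 1.3349e+9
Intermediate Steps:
U(y, m) = 2189/30 (U(y, m) = -1/30 + 73 = 2189/30)
f = 12661 (f = 16273 - 3612 = 12661)
(f + 47498)*(22116 + U(-210, -49)) = (12661 + 47498)*(22116 + 2189/30) = 60159*(665669/30) = 13348660457/10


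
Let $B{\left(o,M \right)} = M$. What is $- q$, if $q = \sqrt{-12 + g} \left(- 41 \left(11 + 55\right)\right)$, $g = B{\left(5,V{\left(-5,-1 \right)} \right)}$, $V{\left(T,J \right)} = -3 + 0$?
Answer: $2706 i \sqrt{15} \approx 10480.0 i$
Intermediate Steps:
$V{\left(T,J \right)} = -3$
$g = -3$
$q = - 2706 i \sqrt{15}$ ($q = \sqrt{-12 - 3} \left(- 41 \left(11 + 55\right)\right) = \sqrt{-15} \left(\left(-41\right) 66\right) = i \sqrt{15} \left(-2706\right) = - 2706 i \sqrt{15} \approx - 10480.0 i$)
$- q = - \left(-2706\right) i \sqrt{15} = 2706 i \sqrt{15}$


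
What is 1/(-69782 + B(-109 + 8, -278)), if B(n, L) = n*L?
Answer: -1/41704 ≈ -2.3979e-5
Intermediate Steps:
B(n, L) = L*n
1/(-69782 + B(-109 + 8, -278)) = 1/(-69782 - 278*(-109 + 8)) = 1/(-69782 - 278*(-101)) = 1/(-69782 + 28078) = 1/(-41704) = -1/41704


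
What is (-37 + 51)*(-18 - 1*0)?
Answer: -252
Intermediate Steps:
(-37 + 51)*(-18 - 1*0) = 14*(-18 + 0) = 14*(-18) = -252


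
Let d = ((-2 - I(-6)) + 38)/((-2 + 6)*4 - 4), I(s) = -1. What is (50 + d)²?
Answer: 405769/144 ≈ 2817.8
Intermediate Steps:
d = 37/12 (d = ((-2 - 1*(-1)) + 38)/((-2 + 6)*4 - 4) = ((-2 + 1) + 38)/(4*4 - 4) = (-1 + 38)/(16 - 4) = 37/12 ≈ 3.0833)
(50 + d)² = (50 + 37/12)² = (637/12)² = 405769/144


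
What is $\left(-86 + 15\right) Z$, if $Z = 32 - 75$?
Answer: $3053$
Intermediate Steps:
$Z = -43$
$\left(-86 + 15\right) Z = \left(-86 + 15\right) \left(-43\right) = \left(-71\right) \left(-43\right) = 3053$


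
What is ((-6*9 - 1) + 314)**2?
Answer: 67081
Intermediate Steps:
((-6*9 - 1) + 314)**2 = ((-54 - 1) + 314)**2 = (-55 + 314)**2 = 259**2 = 67081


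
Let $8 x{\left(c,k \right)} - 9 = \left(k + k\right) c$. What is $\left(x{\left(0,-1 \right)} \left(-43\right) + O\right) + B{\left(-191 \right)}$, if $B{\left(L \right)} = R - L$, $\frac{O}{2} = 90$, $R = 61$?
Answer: $\frac{3069}{8} \approx 383.63$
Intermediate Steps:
$O = 180$ ($O = 2 \cdot 90 = 180$)
$x{\left(c,k \right)} = \frac{9}{8} + \frac{c k}{4}$ ($x{\left(c,k \right)} = \frac{9}{8} + \frac{\left(k + k\right) c}{8} = \frac{9}{8} + \frac{2 k c}{8} = \frac{9}{8} + \frac{2 c k}{8} = \frac{9}{8} + \frac{c k}{4}$)
$B{\left(L \right)} = 61 - L$
$\left(x{\left(0,-1 \right)} \left(-43\right) + O\right) + B{\left(-191 \right)} = \left(\left(\frac{9}{8} + \frac{1}{4} \cdot 0 \left(-1\right)\right) \left(-43\right) + 180\right) + \left(61 - -191\right) = \left(\left(\frac{9}{8} + 0\right) \left(-43\right) + 180\right) + \left(61 + 191\right) = \left(\frac{9}{8} \left(-43\right) + 180\right) + 252 = \left(- \frac{387}{8} + 180\right) + 252 = \frac{1053}{8} + 252 = \frac{3069}{8}$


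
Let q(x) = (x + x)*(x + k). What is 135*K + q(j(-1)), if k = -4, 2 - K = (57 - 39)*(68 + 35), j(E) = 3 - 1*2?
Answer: -250026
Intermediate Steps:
j(E) = 1 (j(E) = 3 - 2 = 1)
K = -1852 (K = 2 - (57 - 39)*(68 + 35) = 2 - 18*103 = 2 - 1*1854 = 2 - 1854 = -1852)
q(x) = 2*x*(-4 + x) (q(x) = (x + x)*(x - 4) = (2*x)*(-4 + x) = 2*x*(-4 + x))
135*K + q(j(-1)) = 135*(-1852) + 2*1*(-4 + 1) = -250020 + 2*1*(-3) = -250020 - 6 = -250026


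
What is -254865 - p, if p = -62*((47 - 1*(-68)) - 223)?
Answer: -261561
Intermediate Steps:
p = 6696 (p = -62*((47 + 68) - 223) = -62*(115 - 223) = -62*(-108) = 6696)
-254865 - p = -254865 - 1*6696 = -254865 - 6696 = -261561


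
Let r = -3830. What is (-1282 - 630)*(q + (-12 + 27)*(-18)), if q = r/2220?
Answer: 57668788/111 ≈ 5.1954e+5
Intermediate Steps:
q = -383/222 (q = -3830/2220 = -3830*1/2220 = -383/222 ≈ -1.7252)
(-1282 - 630)*(q + (-12 + 27)*(-18)) = (-1282 - 630)*(-383/222 + (-12 + 27)*(-18)) = -1912*(-383/222 + 15*(-18)) = -1912*(-383/222 - 270) = -1912*(-60323/222) = 57668788/111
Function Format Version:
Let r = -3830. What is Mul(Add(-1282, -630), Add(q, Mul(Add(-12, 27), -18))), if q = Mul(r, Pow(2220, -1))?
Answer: Rational(57668788, 111) ≈ 5.1954e+5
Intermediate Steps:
q = Rational(-383, 222) (q = Mul(-3830, Pow(2220, -1)) = Mul(-3830, Rational(1, 2220)) = Rational(-383, 222) ≈ -1.7252)
Mul(Add(-1282, -630), Add(q, Mul(Add(-12, 27), -18))) = Mul(Add(-1282, -630), Add(Rational(-383, 222), Mul(Add(-12, 27), -18))) = Mul(-1912, Add(Rational(-383, 222), Mul(15, -18))) = Mul(-1912, Add(Rational(-383, 222), -270)) = Mul(-1912, Rational(-60323, 222)) = Rational(57668788, 111)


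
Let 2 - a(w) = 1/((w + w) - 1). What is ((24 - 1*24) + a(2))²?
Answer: 25/9 ≈ 2.7778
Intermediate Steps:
a(w) = 2 - 1/(-1 + 2*w) (a(w) = 2 - 1/((w + w) - 1) = 2 - 1/(2*w - 1) = 2 - 1/(-1 + 2*w))
((24 - 1*24) + a(2))² = ((24 - 1*24) + (-3 + 4*2)/(-1 + 2*2))² = ((24 - 24) + (-3 + 8)/(-1 + 4))² = (0 + 5/3)² = (5/3)² = 25/9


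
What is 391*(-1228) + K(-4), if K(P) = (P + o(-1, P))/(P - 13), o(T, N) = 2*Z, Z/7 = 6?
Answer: -8162596/17 ≈ -4.8015e+5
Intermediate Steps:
Z = 42 (Z = 7*6 = 42)
o(T, N) = 84 (o(T, N) = 2*42 = 84)
K(P) = (84 + P)/(-13 + P) (K(P) = (P + 84)/(P - 13) = (84 + P)/(-13 + P))
391*(-1228) + K(-4) = 391*(-1228) + (84 - 4)/(-13 - 4) = -480148 + 80/(-17) = -480148 - 1/17*80 = -480148 - 80/17 = -8162596/17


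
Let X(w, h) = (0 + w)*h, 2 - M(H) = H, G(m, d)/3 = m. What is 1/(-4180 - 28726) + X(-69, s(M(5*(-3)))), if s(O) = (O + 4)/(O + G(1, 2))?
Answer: -23840407/329060 ≈ -72.450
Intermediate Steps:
G(m, d) = 3*m
M(H) = 2 - H
s(O) = (4 + O)/(3 + O) (s(O) = (O + 4)/(O + 3*1) = (4 + O)/(O + 3) = (4 + O)/(3 + O))
X(w, h) = h*w (X(w, h) = w*h = h*w)
1/(-4180 - 28726) + X(-69, s(M(5*(-3)))) = 1/(-4180 - 28726) + ((4 + (2 - 5*(-3)))/(3 + (2 - 5*(-3))))*(-69) = 1/(-32906) + ((4 + (2 - 1*(-15)))/(3 + (2 - 1*(-15))))*(-69) = -1/32906 + ((4 + (2 + 15))/(3 + (2 + 15)))*(-69) = -1/32906 + ((4 + 17)/(3 + 17))*(-69) = -1/32906 + (21/20)*(-69) = -1/32906 - 1449/20 = -23840407/329060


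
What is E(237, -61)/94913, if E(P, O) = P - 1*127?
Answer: 110/94913 ≈ 0.0011590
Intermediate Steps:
E(P, O) = -127 + P (E(P, O) = P - 127 = -127 + P)
E(237, -61)/94913 = (-127 + 237)/94913 = 110*(1/94913) = 110/94913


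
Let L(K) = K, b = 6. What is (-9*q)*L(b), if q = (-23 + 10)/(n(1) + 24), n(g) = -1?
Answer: 702/23 ≈ 30.522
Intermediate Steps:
q = -13/23 (q = (-23 + 10)/(-1 + 24) = -13/23 ≈ -0.56522)
(-9*q)*L(b) = -9*(-13/23)*6 = (117/23)*6 = 702/23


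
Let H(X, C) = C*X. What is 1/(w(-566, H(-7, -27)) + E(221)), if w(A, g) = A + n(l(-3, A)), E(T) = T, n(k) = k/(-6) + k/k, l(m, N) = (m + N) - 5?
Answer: -3/745 ≈ -0.0040268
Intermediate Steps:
l(m, N) = -5 + N + m (l(m, N) = (N + m) - 5 = -5 + N + m)
n(k) = 1 - k/6 (n(k) = k*(-1/6) + 1 = -k/6 + 1 = 1 - k/6)
w(A, g) = 7/3 + 5*A/6 (w(A, g) = A + (1 - (-5 + A - 3)/6) = A + (1 - (-8 + A)/6) = A + (1 + (4/3 - A/6)) = A + (7/3 - A/6) = 7/3 + 5*A/6)
1/(w(-566, H(-7, -27)) + E(221)) = 1/((7/3 + (5/6)*(-566)) + 221) = 1/((7/3 - 1415/3) + 221) = 1/(-1408/3 + 221) = 1/(-745/3) = -3/745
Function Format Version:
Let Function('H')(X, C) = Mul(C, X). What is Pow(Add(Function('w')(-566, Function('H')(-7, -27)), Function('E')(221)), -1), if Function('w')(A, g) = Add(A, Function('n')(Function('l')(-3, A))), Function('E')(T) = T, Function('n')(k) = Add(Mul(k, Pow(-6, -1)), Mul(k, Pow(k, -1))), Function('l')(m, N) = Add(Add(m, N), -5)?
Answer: Rational(-3, 745) ≈ -0.0040268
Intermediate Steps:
Function('l')(m, N) = Add(-5, N, m) (Function('l')(m, N) = Add(Add(N, m), -5) = Add(-5, N, m))
Function('n')(k) = Add(1, Mul(Rational(-1, 6), k)) (Function('n')(k) = Add(Mul(k, Rational(-1, 6)), 1) = Add(Mul(Rational(-1, 6), k), 1) = Add(1, Mul(Rational(-1, 6), k)))
Function('w')(A, g) = Add(Rational(7, 3), Mul(Rational(5, 6), A)) (Function('w')(A, g) = Add(A, Add(1, Mul(Rational(-1, 6), Add(-5, A, -3)))) = Add(A, Add(1, Mul(Rational(-1, 6), Add(-8, A)))) = Add(A, Add(1, Add(Rational(4, 3), Mul(Rational(-1, 6), A)))) = Add(A, Add(Rational(7, 3), Mul(Rational(-1, 6), A))) = Add(Rational(7, 3), Mul(Rational(5, 6), A)))
Pow(Add(Function('w')(-566, Function('H')(-7, -27)), Function('E')(221)), -1) = Pow(Add(Add(Rational(7, 3), Mul(Rational(5, 6), -566)), 221), -1) = Pow(Add(Add(Rational(7, 3), Rational(-1415, 3)), 221), -1) = Pow(Add(Rational(-1408, 3), 221), -1) = Pow(Rational(-745, 3), -1) = Rational(-3, 745)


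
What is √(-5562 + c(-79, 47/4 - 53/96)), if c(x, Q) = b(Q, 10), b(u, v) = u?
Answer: 41*I*√1902/24 ≈ 74.504*I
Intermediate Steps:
c(x, Q) = Q
√(-5562 + c(-79, 47/4 - 53/96)) = √(-5562 + (47/4 - 53/96)) = √(-5562 + 1075/96) = √(-532877/96) = 41*I*√1902/24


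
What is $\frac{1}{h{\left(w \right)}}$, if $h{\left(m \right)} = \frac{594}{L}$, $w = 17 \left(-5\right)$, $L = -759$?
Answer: $- \frac{23}{18} \approx -1.2778$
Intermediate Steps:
$w = -85$
$h{\left(m \right)} = - \frac{18}{23}$ ($h{\left(m \right)} = \frac{594}{-759} = 594 \left(- \frac{1}{759}\right) = - \frac{18}{23}$)
$\frac{1}{h{\left(w \right)}} = \frac{1}{- \frac{18}{23}} = - \frac{23}{18}$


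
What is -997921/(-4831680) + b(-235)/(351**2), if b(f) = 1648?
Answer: 43635824587/198422602560 ≈ 0.21991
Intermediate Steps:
-997921/(-4831680) + b(-235)/(351**2) = -997921/(-4831680) + 1648/(351**2) = -997921*(-1/4831680) + 1648/123201 = 997921/4831680 + 1648*(1/123201) = 997921/4831680 + 1648/123201 = 43635824587/198422602560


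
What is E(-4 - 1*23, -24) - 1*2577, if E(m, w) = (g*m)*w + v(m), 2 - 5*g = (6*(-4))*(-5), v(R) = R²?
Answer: -85704/5 ≈ -17141.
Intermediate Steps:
g = -118/5 (g = ⅖ - 6*(-4)*(-5)/5 = ⅖ - (-24)*(-5)/5 = ⅖ - ⅕*120 = ⅖ - 24 = -118/5 ≈ -23.600)
E(m, w) = m² - 118*m*w/5 (E(m, w) = (-118*m/5)*w + m² = -118*m*w/5 + m² = m² - 118*m*w/5)
E(-4 - 1*23, -24) - 1*2577 = (-4 - 1*23)*(-118*(-24) + 5*(-4 - 1*23))/5 - 1*2577 = (-4 - 23)*(2832 + 5*(-4 - 23))/5 - 2577 = (⅕)*(-27)*(2832 + 5*(-27)) - 2577 = (⅕)*(-27)*(2832 - 135) - 2577 = (⅕)*(-27)*2697 - 2577 = -72819/5 - 2577 = -85704/5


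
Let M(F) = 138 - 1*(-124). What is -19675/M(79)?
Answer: -19675/262 ≈ -75.095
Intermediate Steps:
M(F) = 262 (M(F) = 138 + 124 = 262)
-19675/M(79) = -19675/262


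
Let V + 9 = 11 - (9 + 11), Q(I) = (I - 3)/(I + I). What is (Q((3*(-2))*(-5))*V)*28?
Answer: -1134/5 ≈ -226.80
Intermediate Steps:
Q(I) = (-3 + I)/(2*I) (Q(I) = (-3 + I)/((2*I)) = (-3 + I)*(1/(2*I)) = (-3 + I)/(2*I))
V = -18 (V = -9 + (11 - (9 + 11)) = -9 + (11 - 1*20) = -9 + (11 - 20) = -9 - 9 = -18)
(Q((3*(-2))*(-5))*V)*28 = (((-3 + (3*(-2))*(-5))/(2*(((3*(-2))*(-5)))))*(-18))*28 = (((-3 - 6*(-5))/(2*((-6*(-5)))))*(-18))*28 = (((½)*(-3 + 30)/30)*(-18))*28 = (((½)*(1/30)*27)*(-18))*28 = ((9/20)*(-18))*28 = -81/10*28 = -1134/5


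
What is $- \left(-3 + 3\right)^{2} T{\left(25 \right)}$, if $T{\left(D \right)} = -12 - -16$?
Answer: $0$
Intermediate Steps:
$T{\left(D \right)} = 4$ ($T{\left(D \right)} = -12 + 16 = 4$)
$- \left(-3 + 3\right)^{2} T{\left(25 \right)} = - \left(-3 + 3\right)^{2} \cdot 4 = - 0^{2} \cdot 4 = - 0 \cdot 4 = \left(-1\right) 0 = 0$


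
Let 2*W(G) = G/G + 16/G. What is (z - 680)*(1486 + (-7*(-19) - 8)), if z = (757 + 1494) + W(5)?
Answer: 25342641/10 ≈ 2.5343e+6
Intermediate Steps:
W(G) = ½ + 8/G (W(G) = (G/G + 16/G)/2 = (1 + 16/G)/2 = ½ + 8/G)
z = 22531/10 (z = (757 + 1494) + (½)*(16 + 5)/5 = 2251 + (½)*(⅕)*21 = 2251 + 21/10 = 22531/10 ≈ 2253.1)
(z - 680)*(1486 + (-7*(-19) - 8)) = (22531/10 - 680)*(1486 + (-7*(-19) - 8)) = 15731*(1486 + (133 - 8))/10 = 15731*(1486 + 125)/10 = (15731/10)*1611 = 25342641/10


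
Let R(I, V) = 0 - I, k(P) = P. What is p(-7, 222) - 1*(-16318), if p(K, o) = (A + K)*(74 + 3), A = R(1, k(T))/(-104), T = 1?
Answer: 1641093/104 ≈ 15780.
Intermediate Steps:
R(I, V) = -I
A = 1/104 (A = -1*1/(-104) = -1*(-1/104) = 1/104 ≈ 0.0096154)
p(K, o) = 77/104 + 77*K (p(K, o) = (1/104 + K)*(74 + 3) = (1/104 + K)*77 = 77/104 + 77*K)
p(-7, 222) - 1*(-16318) = (77/104 + 77*(-7)) - 1*(-16318) = (77/104 - 539) + 16318 = -55979/104 + 16318 = 1641093/104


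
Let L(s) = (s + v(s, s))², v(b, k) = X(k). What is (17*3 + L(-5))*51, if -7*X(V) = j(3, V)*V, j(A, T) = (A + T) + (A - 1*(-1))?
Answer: 159324/49 ≈ 3251.5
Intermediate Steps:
j(A, T) = 1 + T + 2*A (j(A, T) = (A + T) + (A + 1) = (A + T) + (1 + A) = 1 + T + 2*A)
X(V) = -V*(7 + V)/7 (X(V) = -(1 + V + 2*3)*V/7 = -(1 + V + 6)*V/7 = -(7 + V)*V/7 = -V*(7 + V)/7)
v(b, k) = -k*(7 + k)/7
L(s) = (s - s*(7 + s)/7)²
(17*3 + L(-5))*51 = (17*3 + (1/49)*(-5)⁴)*51 = (51 + (1/49)*625)*51 = (51 + 625/49)*51 = (3124/49)*51 = 159324/49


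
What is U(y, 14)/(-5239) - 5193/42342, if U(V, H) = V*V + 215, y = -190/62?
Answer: -11758572309/71059459406 ≈ -0.16548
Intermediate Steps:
y = -95/31 (y = -190*1/62 = -95/31 ≈ -3.0645)
U(V, H) = 215 + V² (U(V, H) = V² + 215 = 215 + V²)
U(y, 14)/(-5239) - 5193/42342 = (215 + (-95/31)²)/(-5239) - 5193/42342 = (215 + 9025/961)*(-1/5239) - 5193*1/42342 = (215640/961)*(-1/5239) - 1731/14114 = -215640/5034679 - 1731/14114 = -11758572309/71059459406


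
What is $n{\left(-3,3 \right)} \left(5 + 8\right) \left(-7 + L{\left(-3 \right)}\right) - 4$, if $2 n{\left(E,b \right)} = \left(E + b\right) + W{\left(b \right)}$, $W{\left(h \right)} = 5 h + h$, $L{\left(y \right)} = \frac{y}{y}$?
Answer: $-706$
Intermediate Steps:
$L{\left(y \right)} = 1$
$W{\left(h \right)} = 6 h$
$n{\left(E,b \right)} = \frac{E}{2} + \frac{7 b}{2}$ ($n{\left(E,b \right)} = \frac{\left(E + b\right) + 6 b}{2} = \frac{E + 7 b}{2} = \frac{E}{2} + \frac{7 b}{2}$)
$n{\left(-3,3 \right)} \left(5 + 8\right) \left(-7 + L{\left(-3 \right)}\right) - 4 = \left(\frac{1}{2} \left(-3\right) + \frac{7}{2} \cdot 3\right) \left(5 + 8\right) \left(-7 + 1\right) - 4 = \left(- \frac{3}{2} + \frac{21}{2}\right) 13 \left(-6\right) - 4 = 9 \left(-78\right) - 4 = -702 - 4 = -706$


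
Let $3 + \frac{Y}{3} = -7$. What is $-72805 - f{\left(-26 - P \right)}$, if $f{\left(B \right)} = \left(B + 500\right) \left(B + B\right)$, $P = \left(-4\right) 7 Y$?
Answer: $-706717$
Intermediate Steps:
$Y = -30$ ($Y = -9 + 3 \left(-7\right) = -9 - 21 = -30$)
$P = 840$ ($P = \left(-4\right) 7 \left(-30\right) = \left(-28\right) \left(-30\right) = 840$)
$f{\left(B \right)} = 2 B \left(500 + B\right)$ ($f{\left(B \right)} = \left(500 + B\right) 2 B = 2 B \left(500 + B\right)$)
$-72805 - f{\left(-26 - P \right)} = -72805 - 2 \left(-26 - 840\right) \left(500 - 866\right) = -72805 - 2 \left(-866\right) \left(500 - 866\right) = -72805 - 2 \left(-866\right) \left(-366\right) = -72805 - 633912 = -706717$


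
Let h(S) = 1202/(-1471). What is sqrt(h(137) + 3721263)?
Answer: sqrt(8052219683041)/1471 ≈ 1929.1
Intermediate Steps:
h(S) = -1202/1471 (h(S) = 1202*(-1/1471) = -1202/1471)
sqrt(h(137) + 3721263) = sqrt(-1202/1471 + 3721263) = sqrt(5473976671/1471) = sqrt(8052219683041)/1471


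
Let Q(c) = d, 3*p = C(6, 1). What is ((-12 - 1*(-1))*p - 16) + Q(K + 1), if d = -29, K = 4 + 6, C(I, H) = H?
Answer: -146/3 ≈ -48.667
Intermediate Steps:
K = 10
p = ⅓ (p = (⅓)*1 = ⅓ ≈ 0.33333)
Q(c) = -29
((-12 - 1*(-1))*p - 16) + Q(K + 1) = ((-12 - 1*(-1))*(⅓) - 16) - 29 = ((-12 + 1)*(⅓) - 16) - 29 = (-11*⅓ - 16) - 29 = (-11/3 - 16) - 29 = -59/3 - 29 = -146/3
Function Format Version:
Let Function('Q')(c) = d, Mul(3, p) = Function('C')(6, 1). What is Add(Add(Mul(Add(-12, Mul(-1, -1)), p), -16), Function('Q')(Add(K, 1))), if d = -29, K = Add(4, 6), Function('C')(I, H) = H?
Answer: Rational(-146, 3) ≈ -48.667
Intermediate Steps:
K = 10
p = Rational(1, 3) (p = Mul(Rational(1, 3), 1) = Rational(1, 3) ≈ 0.33333)
Function('Q')(c) = -29
Add(Add(Mul(Add(-12, Mul(-1, -1)), p), -16), Function('Q')(Add(K, 1))) = Add(Add(Mul(Add(-12, Mul(-1, -1)), Rational(1, 3)), -16), -29) = Add(Add(Mul(Add(-12, 1), Rational(1, 3)), -16), -29) = Add(Add(Mul(-11, Rational(1, 3)), -16), -29) = Add(Add(Rational(-11, 3), -16), -29) = Add(Rational(-59, 3), -29) = Rational(-146, 3)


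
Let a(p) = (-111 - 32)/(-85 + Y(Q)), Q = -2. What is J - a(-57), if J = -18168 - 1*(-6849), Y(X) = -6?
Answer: -79244/7 ≈ -11321.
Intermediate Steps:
J = -11319 (J = -18168 + 6849 = -11319)
a(p) = 11/7 (a(p) = (-111 - 32)/(-85 - 6) = -143/(-91) = -143*(-1/91) = 11/7)
J - a(-57) = -11319 - 1*11/7 = -11319 - 11/7 = -79244/7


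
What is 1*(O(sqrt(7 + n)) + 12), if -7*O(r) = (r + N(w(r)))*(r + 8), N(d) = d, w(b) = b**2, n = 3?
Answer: -6/7 - 18*sqrt(10)/7 ≈ -8.9887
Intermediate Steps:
O(r) = -(8 + r)*(r + r**2)/7 (O(r) = -(r + r**2)*(r + 8)/7 = -(r + r**2)*(8 + r)/7 = -(8 + r)*(r + r**2)/7)
1*(O(sqrt(7 + n)) + 12) = 1*(sqrt(7 + 3)*(-8 - (sqrt(7 + 3))**2 - 9*sqrt(7 + 3))/7 + 12) = 1*(sqrt(10)*(-8 - (sqrt(10))**2 - 9*sqrt(10))/7 + 12) = 1*(sqrt(10)*(-8 - 1*10 - 9*sqrt(10))/7 + 12) = 1*(sqrt(10)*(-8 - 10 - 9*sqrt(10))/7 + 12) = 1*(sqrt(10)*(-18 - 9*sqrt(10))/7 + 12) = 1*(12 + sqrt(10)*(-18 - 9*sqrt(10))/7) = 12 + sqrt(10)*(-18 - 9*sqrt(10))/7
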